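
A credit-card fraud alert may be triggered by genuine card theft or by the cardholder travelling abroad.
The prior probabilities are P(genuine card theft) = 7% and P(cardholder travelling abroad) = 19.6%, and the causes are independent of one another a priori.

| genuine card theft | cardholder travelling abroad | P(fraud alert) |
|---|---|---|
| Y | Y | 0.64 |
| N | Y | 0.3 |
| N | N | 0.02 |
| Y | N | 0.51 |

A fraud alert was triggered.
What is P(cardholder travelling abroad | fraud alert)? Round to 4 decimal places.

P(fraud alert) = 0.02×0.93×0.804 + 0.3×0.93×0.196 + 0.51×0.07×0.804 + 0.64×0.07×0.196 = 0.014954 + 0.054684 + 0.028703 + 0.008781 = 0.107122
Of this, 0.063465 comes from 0.054684 + 0.008781 (the cardholder travelling abroad=true cases).
P(cardholder travelling abroad | fraud alert) = 0.063465 / 0.107122 ≈ 0.5925

P(cardholder travelling abroad | fraud alert) ≈ 0.5925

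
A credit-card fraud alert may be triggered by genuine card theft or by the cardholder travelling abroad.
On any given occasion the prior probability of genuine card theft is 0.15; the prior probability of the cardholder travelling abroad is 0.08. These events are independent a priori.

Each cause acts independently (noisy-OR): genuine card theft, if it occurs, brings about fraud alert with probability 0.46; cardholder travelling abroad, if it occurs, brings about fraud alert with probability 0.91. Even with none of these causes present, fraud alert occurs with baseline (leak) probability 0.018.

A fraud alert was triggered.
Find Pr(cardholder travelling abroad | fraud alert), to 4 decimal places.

Pr(cardholder travelling abroad | fraud alert) ≈ 0.4820

Under noisy-OR, P(fraud alert | causes) = 1 − (1−0.018)·∏(1−qᵢ) over the active causes.
For the numerator, keep only cardholder travelling abroad=true terms: 0.061990 + 0.011427 = 0.073417
The normalizing constant is 0.018·0.85·0.92 + 0.91162·0.85·0.08 + 0.46972·0.15·0.92 + 0.952275·0.15·0.08 = 0.152314
Posterior = 0.073417 / 0.152314 ≈ 0.4820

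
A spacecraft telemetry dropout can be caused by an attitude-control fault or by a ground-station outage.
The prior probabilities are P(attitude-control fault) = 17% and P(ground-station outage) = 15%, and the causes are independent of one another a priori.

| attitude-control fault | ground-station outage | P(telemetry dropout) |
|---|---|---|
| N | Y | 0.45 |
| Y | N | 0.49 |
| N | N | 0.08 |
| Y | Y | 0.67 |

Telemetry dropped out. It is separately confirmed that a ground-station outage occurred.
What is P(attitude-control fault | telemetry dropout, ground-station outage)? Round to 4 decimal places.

For the numerator, keep only attitude-control fault=true terms: 0.67·0.17 = 0.113900
Denominator P(telemetry dropout | ground-station outage): 0.45·0.83 + 0.67·0.17 = 0.487400
P(attitude-control fault | telemetry dropout, ground-station outage) = 0.113900/0.487400 ≈ 0.2337

P(attitude-control fault | telemetry dropout, ground-station outage) ≈ 0.2337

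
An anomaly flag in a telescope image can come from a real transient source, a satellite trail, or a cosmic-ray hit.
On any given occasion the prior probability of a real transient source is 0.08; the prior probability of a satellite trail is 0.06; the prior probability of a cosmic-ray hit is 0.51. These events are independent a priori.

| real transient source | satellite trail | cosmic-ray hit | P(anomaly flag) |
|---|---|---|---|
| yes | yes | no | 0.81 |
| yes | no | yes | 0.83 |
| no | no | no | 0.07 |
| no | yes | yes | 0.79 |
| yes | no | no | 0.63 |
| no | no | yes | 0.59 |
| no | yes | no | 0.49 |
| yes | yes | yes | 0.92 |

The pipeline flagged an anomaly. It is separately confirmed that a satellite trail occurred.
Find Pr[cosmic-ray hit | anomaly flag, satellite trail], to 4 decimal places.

P(anomaly flag | satellite trail) = 0.49*0.92*0.49 + 0.79*0.92*0.51 + 0.81*0.08*0.49 + 0.92*0.08*0.51 = 0.220892 + 0.370668 + 0.031752 + 0.037536 = 0.660848
Of this, 0.408204 comes from 0.370668 + 0.037536 (the cosmic-ray hit=true cases).
Hence the posterior is 0.408204/0.660848 ≈ 0.6177.

Pr[cosmic-ray hit | anomaly flag, satellite trail] ≈ 0.6177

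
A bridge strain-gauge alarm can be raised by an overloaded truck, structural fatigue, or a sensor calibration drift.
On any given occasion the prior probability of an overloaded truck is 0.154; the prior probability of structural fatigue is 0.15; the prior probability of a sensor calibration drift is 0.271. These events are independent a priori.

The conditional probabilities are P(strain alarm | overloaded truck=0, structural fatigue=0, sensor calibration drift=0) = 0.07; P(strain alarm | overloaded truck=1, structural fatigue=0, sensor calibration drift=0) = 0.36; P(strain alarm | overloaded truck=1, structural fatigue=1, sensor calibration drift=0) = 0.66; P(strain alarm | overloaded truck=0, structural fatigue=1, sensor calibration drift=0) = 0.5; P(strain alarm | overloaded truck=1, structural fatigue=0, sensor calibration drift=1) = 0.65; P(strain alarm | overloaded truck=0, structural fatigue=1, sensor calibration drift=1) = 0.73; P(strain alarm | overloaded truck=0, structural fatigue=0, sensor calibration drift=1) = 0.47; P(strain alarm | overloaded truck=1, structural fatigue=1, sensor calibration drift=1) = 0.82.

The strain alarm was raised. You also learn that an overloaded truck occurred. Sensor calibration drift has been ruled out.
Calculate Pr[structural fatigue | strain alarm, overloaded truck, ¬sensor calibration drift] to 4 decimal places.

Pr[structural fatigue | strain alarm, overloaded truck, ¬sensor calibration drift] ≈ 0.2444

P(strain alarm | overloaded truck, ¬sensor calibration drift) = 0.36*0.85 + 0.66*0.15 = 0.306000 + 0.099000 = 0.405000
Of this, 0.099000 comes from 0.66*0.15 (the structural fatigue=true cases).
Hence the posterior is 0.099000/0.405000 ≈ 0.2444.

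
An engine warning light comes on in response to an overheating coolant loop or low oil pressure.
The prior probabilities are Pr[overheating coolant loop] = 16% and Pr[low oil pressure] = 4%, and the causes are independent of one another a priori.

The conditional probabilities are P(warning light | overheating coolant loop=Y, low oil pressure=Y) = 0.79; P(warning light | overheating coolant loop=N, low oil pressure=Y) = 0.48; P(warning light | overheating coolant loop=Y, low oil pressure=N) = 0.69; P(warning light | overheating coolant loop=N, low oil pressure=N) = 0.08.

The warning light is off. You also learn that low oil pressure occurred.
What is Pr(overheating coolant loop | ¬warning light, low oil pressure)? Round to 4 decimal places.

Weight on overheating coolant loop=true, given the evidence: 0.21·0.16 = 0.033600
Denominator P(¬warning light | low oil pressure): 0.52·0.84 + 0.21·0.16 = 0.470400
Posterior = 0.033600 / 0.470400 ≈ 0.0714

Pr(overheating coolant loop | ¬warning light, low oil pressure) ≈ 0.0714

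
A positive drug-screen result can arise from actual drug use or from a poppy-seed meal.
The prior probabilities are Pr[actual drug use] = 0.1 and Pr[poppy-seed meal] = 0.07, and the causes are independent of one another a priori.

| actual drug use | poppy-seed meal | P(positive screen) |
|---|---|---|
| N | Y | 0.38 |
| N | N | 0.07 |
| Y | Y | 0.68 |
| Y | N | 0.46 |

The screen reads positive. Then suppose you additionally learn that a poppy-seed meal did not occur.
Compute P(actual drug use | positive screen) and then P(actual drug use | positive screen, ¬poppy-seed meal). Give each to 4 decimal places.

Weight on actual drug use=true, given the evidence: 0.042780 + 0.004760 = 0.047540
Denominator P(positive screen): 0.07*0.9*0.93 + 0.38*0.9*0.07 + 0.46*0.1*0.93 + 0.68*0.1*0.07 = 0.130070
Posterior = 0.047540 / 0.130070 ≈ 0.3655

Now also conditioning on poppy-seed meal≠true:
P(positive screen | ¬poppy-seed meal) = 0.07×0.9 + 0.46×0.1 = 0.063000 + 0.046000 = 0.109000
Restricting to configurations with actual drug use present: 0.46×0.1 = 0.046000.
P(actual drug use | positive screen, ¬poppy-seed meal) = 0.046000 / 0.109000 ≈ 0.4220

P(actual drug use | positive screen) ≈ 0.3655; P(actual drug use | positive screen, ¬poppy-seed meal) ≈ 0.4220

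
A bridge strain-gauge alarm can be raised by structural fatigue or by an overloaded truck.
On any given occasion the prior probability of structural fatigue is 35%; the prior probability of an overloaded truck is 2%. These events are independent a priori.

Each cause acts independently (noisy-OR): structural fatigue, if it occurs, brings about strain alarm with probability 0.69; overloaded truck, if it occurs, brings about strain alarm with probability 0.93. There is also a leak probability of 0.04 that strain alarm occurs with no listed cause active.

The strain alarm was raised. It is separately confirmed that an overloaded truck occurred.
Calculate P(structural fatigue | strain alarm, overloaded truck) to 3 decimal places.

P(structural fatigue | strain alarm, overloaded truck) ≈ 0.361

Under noisy-OR, P(strain alarm | causes) = 1 − (1−0.04)·∏(1−qᵢ) over the active causes.
P(strain alarm | overloaded truck) = 0.9328·0.65 + 0.979168·0.35 = 0.606320 + 0.342709 = 0.949029
Restricting to configurations with structural fatigue present: 0.979168·0.35 = 0.342709.
So P(structural fatigue | strain alarm, overloaded truck) = 0.342709/0.949029 ≈ 0.361.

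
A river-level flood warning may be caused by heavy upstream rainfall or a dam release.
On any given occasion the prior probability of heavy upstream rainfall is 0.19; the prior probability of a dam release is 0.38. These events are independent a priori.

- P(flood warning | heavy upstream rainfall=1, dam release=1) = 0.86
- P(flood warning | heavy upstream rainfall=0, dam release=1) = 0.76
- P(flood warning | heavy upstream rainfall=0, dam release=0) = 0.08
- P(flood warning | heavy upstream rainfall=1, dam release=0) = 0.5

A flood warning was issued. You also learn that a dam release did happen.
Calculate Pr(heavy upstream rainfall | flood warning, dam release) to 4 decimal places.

Weight on heavy upstream rainfall=true, given the evidence: 0.86×0.19 = 0.163400
Normalizer over all consistent configurations: 0.76×0.81 + 0.86×0.19 = 0.779000
Posterior = 0.163400 / 0.779000 ≈ 0.2098

Pr(heavy upstream rainfall | flood warning, dam release) ≈ 0.2098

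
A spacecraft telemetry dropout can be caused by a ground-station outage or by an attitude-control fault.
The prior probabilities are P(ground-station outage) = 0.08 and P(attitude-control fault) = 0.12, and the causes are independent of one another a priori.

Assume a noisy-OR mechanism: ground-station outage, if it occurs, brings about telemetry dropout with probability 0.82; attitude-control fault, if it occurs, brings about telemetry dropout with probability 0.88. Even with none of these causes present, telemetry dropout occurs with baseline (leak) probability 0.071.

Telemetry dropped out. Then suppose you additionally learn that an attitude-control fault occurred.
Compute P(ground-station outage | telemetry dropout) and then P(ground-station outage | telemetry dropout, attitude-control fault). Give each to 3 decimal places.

P(ground-station outage | telemetry dropout) ≈ 0.304; P(ground-station outage | telemetry dropout, attitude-control fault) ≈ 0.088

Under noisy-OR, P(telemetry dropout | causes) = 1 − (1−0.071)·∏(1−qᵢ) over the active causes.
P(telemetry dropout) = 0.071×0.92×0.88 + 0.88852×0.92×0.12 + 0.83278×0.08×0.88 + 0.979934×0.08×0.12 = 0.057482 + 0.098093 + 0.058628 + 0.009407 = 0.223610
The ground-station outage-present share is 0.058628 + 0.009407 = 0.068035.
So P(ground-station outage | telemetry dropout) = 0.068035/0.223610 ≈ 0.304.

Now condition on the additional information:
P(telemetry dropout | attitude-control fault) = 0.88852·0.92 + 0.979934·0.08 = 0.817438 + 0.078395 = 0.895833
Of this, 0.078395 comes from 0.979934·0.08 (the ground-station outage=true cases).
So P(ground-station outage | telemetry dropout, attitude-control fault) = 0.078395/0.895833 ≈ 0.088.
The drop from 0.304 to 0.088 is the explaining-away (discounting) effect.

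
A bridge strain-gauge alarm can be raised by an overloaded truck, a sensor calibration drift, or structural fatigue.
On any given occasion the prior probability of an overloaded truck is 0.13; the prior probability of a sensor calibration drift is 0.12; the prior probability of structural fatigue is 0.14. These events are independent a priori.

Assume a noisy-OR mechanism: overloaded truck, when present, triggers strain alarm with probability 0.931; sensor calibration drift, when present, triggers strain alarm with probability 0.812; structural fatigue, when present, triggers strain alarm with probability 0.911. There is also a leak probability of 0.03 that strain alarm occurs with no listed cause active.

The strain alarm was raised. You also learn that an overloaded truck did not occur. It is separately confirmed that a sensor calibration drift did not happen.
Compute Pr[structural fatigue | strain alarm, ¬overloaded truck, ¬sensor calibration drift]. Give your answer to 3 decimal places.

Under noisy-OR, P(strain alarm | causes) = 1 − (1−0.03)·∏(1−qᵢ) over the active causes.
P(strain alarm | ¬overloaded truck, ¬sensor calibration drift) = 0.03·0.86 + 0.91367·0.14 = 0.025800 + 0.127914 = 0.153714
The structural fatigue-present share is 0.91367·0.14 = 0.127914.
Hence the posterior is 0.127914/0.153714 ≈ 0.832.

Pr[structural fatigue | strain alarm, ¬overloaded truck, ¬sensor calibration drift] ≈ 0.832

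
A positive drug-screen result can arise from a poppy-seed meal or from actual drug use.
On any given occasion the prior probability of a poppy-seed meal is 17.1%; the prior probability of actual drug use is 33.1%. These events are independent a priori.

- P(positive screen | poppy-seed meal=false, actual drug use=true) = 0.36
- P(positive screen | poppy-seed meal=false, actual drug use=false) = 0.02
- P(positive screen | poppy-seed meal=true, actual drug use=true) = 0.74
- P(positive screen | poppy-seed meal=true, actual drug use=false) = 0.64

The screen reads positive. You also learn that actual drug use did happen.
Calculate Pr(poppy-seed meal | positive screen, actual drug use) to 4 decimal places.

For the numerator, keep only poppy-seed meal=true terms: 0.74·0.171 = 0.126540
The normalizing constant is 0.36·0.829 + 0.74·0.171 = 0.424980
P(poppy-seed meal | positive screen, actual drug use) = 0.126540/0.424980 ≈ 0.2978

Pr(poppy-seed meal | positive screen, actual drug use) ≈ 0.2978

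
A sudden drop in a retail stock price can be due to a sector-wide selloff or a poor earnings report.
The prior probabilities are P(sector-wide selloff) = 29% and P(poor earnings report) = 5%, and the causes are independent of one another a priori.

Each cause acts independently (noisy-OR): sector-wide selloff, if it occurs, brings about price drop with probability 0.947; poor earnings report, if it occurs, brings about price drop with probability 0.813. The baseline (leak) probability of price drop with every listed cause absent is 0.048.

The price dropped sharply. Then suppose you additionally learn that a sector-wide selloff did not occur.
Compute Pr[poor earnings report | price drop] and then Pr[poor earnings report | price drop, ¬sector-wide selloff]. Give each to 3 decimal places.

Under noisy-OR, P(price drop | causes) = 1 − (1−0.048)·∏(1−qᵢ) over the active causes.
P(price drop) = 0.048*0.71*0.95 + 0.821976*0.71*0.05 + 0.949544*0.29*0.95 + 0.990565*0.29*0.05 = 0.032376 + 0.029180 + 0.261599 + 0.014363 = 0.337518
Restricting to configurations with poor earnings report present: 0.029180 + 0.014363 = 0.043543.
So P(poor earnings report | price drop) = 0.043543/0.337518 ≈ 0.129.

Now condition on the additional information:
Weight on poor earnings report=true, given the evidence: 0.821976·0.05 = 0.041099
Normalizer over all consistent configurations: 0.048·0.95 + 0.821976·0.05 = 0.086699
P(poor earnings report | price drop, ¬sector-wide selloff) = 0.041099/0.086699 ≈ 0.474
Ruling out sector-wide selloff raises the posterior on poor earnings report — the flip side of explaining away.

Pr[poor earnings report | price drop] ≈ 0.129; Pr[poor earnings report | price drop, ¬sector-wide selloff] ≈ 0.474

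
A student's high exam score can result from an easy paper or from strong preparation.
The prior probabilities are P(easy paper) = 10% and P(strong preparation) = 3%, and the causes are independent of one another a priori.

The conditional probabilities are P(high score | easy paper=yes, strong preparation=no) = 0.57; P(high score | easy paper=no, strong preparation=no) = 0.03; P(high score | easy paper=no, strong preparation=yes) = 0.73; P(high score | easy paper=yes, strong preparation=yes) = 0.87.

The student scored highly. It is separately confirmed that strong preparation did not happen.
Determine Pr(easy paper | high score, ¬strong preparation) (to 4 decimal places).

Pr(easy paper | high score, ¬strong preparation) ≈ 0.6786

By total probability over both values of easy paper:
  P(high score | ¬strong preparation) = 0.03*0.9 + 0.57*0.1
        = 0.027000 + 0.057000 = 0.084000
Keeping only the easy paper-present terms gives 0.057000, so
  P(easy paper | high score, ¬strong preparation) = 0.057000 / 0.084000 ≈ 0.6786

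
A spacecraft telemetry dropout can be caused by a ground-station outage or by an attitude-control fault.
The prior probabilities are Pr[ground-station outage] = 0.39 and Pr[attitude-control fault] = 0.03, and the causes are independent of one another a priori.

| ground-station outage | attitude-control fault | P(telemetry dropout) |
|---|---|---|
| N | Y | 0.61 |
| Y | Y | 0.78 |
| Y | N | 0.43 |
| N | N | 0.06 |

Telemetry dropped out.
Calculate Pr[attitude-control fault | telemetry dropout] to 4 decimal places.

Pr[attitude-control fault | telemetry dropout] ≈ 0.0929

For the numerator, keep only attitude-control fault=true terms: 0.011163 + 0.009126 = 0.020289
Denominator P(telemetry dropout): 0.06·0.61·0.97 + 0.61·0.61·0.03 + 0.43·0.39·0.97 + 0.78·0.39·0.03 = 0.218460
P(attitude-control fault | telemetry dropout) = 0.020289/0.218460 ≈ 0.0929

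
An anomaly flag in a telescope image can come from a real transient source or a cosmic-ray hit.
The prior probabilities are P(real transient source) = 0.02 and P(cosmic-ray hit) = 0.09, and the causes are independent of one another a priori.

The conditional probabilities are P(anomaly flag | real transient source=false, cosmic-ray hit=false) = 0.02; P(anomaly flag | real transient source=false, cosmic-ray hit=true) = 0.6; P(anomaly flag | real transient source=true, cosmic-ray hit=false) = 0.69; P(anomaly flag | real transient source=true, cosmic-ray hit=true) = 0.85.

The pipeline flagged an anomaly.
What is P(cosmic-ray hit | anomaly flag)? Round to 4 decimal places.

For the numerator, keep only cosmic-ray hit=true terms: 0.052920 + 0.001530 = 0.054450
The normalizing constant is 0.02·0.98·0.91 + 0.6·0.98·0.09 + 0.69·0.02·0.91 + 0.85·0.02·0.09 = 0.084844
P(cosmic-ray hit | anomaly flag) = 0.054450/0.084844 ≈ 0.6418

P(cosmic-ray hit | anomaly flag) ≈ 0.6418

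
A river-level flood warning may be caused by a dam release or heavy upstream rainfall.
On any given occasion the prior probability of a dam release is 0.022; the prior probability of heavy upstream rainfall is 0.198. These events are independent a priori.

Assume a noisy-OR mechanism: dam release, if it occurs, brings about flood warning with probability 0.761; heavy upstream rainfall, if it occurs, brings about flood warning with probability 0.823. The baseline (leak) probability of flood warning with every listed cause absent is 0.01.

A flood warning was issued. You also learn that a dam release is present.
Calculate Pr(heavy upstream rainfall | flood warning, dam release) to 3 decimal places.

Pr(heavy upstream rainfall | flood warning, dam release) ≈ 0.237

Under noisy-OR, P(flood warning | causes) = 1 − (1−0.01)·∏(1−qᵢ) over the active causes.
Weight on heavy upstream rainfall=true, given the evidence: 0.95812*0.198 = 0.189708
The normalizing constant is 0.76339*0.802 + 0.95812*0.198 = 0.801947
P(heavy upstream rainfall | flood warning, dam release) = 0.189708/0.801947 ≈ 0.237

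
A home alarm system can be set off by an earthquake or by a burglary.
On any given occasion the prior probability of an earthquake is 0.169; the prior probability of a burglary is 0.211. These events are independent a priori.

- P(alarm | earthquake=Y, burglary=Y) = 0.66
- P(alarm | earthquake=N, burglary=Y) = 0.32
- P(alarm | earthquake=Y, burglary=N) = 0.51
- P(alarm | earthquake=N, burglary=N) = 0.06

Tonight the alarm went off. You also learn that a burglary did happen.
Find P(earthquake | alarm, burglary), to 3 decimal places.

P(earthquake | alarm, burglary) ≈ 0.296

Numerator (weight on configurations with earthquake): 0.66·0.169 = 0.111540
Normalizer over all consistent configurations: 0.32·0.831 + 0.66·0.169 = 0.377460
P(earthquake | alarm, burglary) = 0.111540/0.377460 ≈ 0.296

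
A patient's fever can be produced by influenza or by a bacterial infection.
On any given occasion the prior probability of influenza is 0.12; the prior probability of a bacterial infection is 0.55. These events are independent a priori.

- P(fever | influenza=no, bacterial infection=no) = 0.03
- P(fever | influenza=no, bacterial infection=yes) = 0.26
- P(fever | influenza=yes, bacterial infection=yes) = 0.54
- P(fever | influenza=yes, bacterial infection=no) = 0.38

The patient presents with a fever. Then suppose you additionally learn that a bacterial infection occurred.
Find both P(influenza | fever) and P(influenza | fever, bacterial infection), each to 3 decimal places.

P(influenza | fever) ≈ 0.290; P(influenza | fever, bacterial infection) ≈ 0.221

Numerator (weight on configurations with influenza): 0.020520 + 0.035640 = 0.056160
Denominator P(fever): 0.03·0.88·0.45 + 0.26·0.88·0.55 + 0.38·0.12·0.45 + 0.54·0.12·0.55 = 0.193880
P(influenza | fever) = 0.056160/0.193880 ≈ 0.290

Now condition on the additional information:
Sum P(fever|·) weighted by the priors over both values of influenza:
  P(fever | bacterial infection) = 0.26×0.88 + 0.54×0.12
        = 0.228800 + 0.064800 = 0.293600
The terms with influenza present sum to 0.064800, so
  P(influenza | fever, bacterial infection) = 0.064800 / 0.293600 ≈ 0.221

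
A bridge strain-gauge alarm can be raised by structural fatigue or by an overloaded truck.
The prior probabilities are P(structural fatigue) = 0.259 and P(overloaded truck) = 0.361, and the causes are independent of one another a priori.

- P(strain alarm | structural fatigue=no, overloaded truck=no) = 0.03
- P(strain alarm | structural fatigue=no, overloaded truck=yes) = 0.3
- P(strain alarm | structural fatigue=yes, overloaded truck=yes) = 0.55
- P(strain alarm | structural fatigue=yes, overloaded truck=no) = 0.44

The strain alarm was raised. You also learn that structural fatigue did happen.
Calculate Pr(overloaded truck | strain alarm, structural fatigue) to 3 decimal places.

For the numerator, keep only overloaded truck=true terms: 0.55×0.361 = 0.198550
The normalizing constant is 0.44×0.639 + 0.55×0.361 = 0.479710
P(overloaded truck | strain alarm, structural fatigue) = 0.198550/0.479710 ≈ 0.414

Pr(overloaded truck | strain alarm, structural fatigue) ≈ 0.414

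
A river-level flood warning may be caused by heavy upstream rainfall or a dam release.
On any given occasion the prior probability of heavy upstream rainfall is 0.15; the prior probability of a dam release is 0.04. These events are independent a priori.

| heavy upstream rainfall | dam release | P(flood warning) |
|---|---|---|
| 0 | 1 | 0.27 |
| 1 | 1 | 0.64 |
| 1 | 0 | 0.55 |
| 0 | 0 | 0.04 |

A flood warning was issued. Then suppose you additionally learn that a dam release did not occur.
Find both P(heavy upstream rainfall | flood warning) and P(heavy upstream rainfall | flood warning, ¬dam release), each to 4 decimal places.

P(flood warning) = 0.04*0.85*0.96 + 0.27*0.85*0.04 + 0.55*0.15*0.96 + 0.64*0.15*0.04 = 0.032640 + 0.009180 + 0.079200 + 0.003840 = 0.124860
Of this, 0.083040 comes from 0.079200 + 0.003840 (the heavy upstream rainfall=true cases).
So P(heavy upstream rainfall | flood warning) = 0.083040/0.124860 ≈ 0.6651.

Now condition on the additional information:
Numerator (weight on configurations with heavy upstream rainfall): 0.55×0.15 = 0.082500
Denominator P(flood warning | ¬dam release): 0.04×0.85 + 0.55×0.15 = 0.116500
P(heavy upstream rainfall | flood warning, ¬dam release) = 0.082500/0.116500 ≈ 0.7082
Ruling out dam release raises the posterior on heavy upstream rainfall — the flip side of explaining away.

P(heavy upstream rainfall | flood warning) ≈ 0.6651; P(heavy upstream rainfall | flood warning, ¬dam release) ≈ 0.7082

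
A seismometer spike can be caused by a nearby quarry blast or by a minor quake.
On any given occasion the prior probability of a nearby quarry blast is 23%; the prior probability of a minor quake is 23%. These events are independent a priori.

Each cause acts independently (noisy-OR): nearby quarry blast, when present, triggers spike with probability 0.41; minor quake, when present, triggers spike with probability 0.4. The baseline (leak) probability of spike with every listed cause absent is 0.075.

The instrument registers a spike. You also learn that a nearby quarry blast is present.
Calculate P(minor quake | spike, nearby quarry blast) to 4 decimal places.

Under noisy-OR, P(spike | causes) = 1 − (1−0.075)·∏(1−qᵢ) over the active causes.
By total probability over both values of minor quake:
  P(spike | nearby quarry blast) = 0.45425×0.77 + 0.67255×0.23
        = 0.349772 + 0.154687 = 0.504459
The terms with minor quake present sum to 0.154687, so
  P(minor quake | spike, nearby quarry blast) = 0.154687 / 0.504459 ≈ 0.3066

P(minor quake | spike, nearby quarry blast) ≈ 0.3066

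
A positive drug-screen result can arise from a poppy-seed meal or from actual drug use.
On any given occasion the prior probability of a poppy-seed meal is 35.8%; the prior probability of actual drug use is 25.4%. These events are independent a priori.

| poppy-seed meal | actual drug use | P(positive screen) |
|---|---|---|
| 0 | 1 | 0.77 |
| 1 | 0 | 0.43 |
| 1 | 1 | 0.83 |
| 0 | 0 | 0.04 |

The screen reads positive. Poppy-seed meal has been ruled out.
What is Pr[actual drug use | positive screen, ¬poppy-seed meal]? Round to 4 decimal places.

Sum P(positive screen|·) weighted by the priors over both values of actual drug use:
  P(positive screen | ¬poppy-seed meal) = 0.04*0.746 + 0.77*0.254
        = 0.029840 + 0.195580 = 0.225420
Configurations with actual drug use contribute 0.195580, so
  P(actual drug use | positive screen, ¬poppy-seed meal) = 0.195580 / 0.225420 ≈ 0.8676

Pr[actual drug use | positive screen, ¬poppy-seed meal] ≈ 0.8676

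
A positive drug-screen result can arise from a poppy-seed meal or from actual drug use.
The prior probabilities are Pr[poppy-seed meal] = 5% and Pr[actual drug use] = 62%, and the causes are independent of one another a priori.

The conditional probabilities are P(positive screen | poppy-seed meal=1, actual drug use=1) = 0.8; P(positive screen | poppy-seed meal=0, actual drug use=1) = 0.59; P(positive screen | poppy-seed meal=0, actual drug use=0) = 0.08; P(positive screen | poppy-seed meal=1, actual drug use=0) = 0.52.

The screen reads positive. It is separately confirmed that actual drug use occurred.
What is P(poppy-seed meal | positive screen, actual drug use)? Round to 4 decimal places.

By total probability over both values of poppy-seed meal:
  P(positive screen | actual drug use) = 0.59×0.95 + 0.8×0.05
        = 0.560500 + 0.040000 = 0.600500
The terms with poppy-seed meal present sum to 0.040000, so
  P(poppy-seed meal | positive screen, actual drug use) = 0.040000 / 0.600500 ≈ 0.0666

P(poppy-seed meal | positive screen, actual drug use) ≈ 0.0666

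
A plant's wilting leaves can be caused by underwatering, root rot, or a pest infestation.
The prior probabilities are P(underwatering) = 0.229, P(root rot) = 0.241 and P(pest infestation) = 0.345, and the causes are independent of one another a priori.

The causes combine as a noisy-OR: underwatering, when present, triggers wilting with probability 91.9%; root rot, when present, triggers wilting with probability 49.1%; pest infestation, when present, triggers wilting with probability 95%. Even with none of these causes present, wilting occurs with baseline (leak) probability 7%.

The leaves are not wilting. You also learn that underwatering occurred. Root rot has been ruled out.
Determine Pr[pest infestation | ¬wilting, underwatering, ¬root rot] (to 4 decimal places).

Pr[pest infestation | ¬wilting, underwatering, ¬root rot] ≈ 0.0257

Under noisy-OR, P(wilting | causes) = 1 − (1−0.07)·∏(1−qᵢ) over the active causes.
Sum P(¬wilting|·) weighted by the priors over both values of pest infestation:
  P(¬wilting | underwatering, ¬root rot) = 0.07533*0.655 + 0.003767*0.345
        = 0.049341 + 0.001300 = 0.050641
Configurations with pest infestation contribute 0.001300, so
  P(pest infestation | ¬wilting, underwatering, ¬root rot) = 0.001300 / 0.050641 ≈ 0.0257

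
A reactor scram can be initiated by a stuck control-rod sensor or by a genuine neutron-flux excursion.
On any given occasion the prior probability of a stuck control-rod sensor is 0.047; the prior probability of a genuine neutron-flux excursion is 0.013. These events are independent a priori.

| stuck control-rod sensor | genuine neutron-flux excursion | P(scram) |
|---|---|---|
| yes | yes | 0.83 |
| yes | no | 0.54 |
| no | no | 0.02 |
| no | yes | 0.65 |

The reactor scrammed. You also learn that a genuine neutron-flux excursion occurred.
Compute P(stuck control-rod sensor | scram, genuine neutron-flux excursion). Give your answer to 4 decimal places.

Weight on stuck control-rod sensor=true, given the evidence: 0.83×0.047 = 0.039010
Normalizer over all consistent configurations: 0.65×0.953 + 0.83×0.047 = 0.658460
Posterior = 0.039010 / 0.658460 ≈ 0.0592

P(stuck control-rod sensor | scram, genuine neutron-flux excursion) ≈ 0.0592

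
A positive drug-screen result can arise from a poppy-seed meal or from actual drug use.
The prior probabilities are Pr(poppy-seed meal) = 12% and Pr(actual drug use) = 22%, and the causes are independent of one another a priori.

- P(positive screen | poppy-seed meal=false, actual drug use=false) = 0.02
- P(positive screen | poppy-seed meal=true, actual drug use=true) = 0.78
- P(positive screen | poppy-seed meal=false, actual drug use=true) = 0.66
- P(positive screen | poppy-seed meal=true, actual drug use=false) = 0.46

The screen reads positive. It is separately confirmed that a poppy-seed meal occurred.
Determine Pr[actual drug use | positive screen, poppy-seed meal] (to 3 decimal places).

By total probability over both values of actual drug use:
  P(positive screen | poppy-seed meal) = 0.46·0.78 + 0.78·0.22
        = 0.358800 + 0.171600 = 0.530400
Keeping only the actual drug use-present terms gives 0.171600, so
  P(actual drug use | positive screen, poppy-seed meal) = 0.171600 / 0.530400 ≈ 0.324

Pr[actual drug use | positive screen, poppy-seed meal] ≈ 0.324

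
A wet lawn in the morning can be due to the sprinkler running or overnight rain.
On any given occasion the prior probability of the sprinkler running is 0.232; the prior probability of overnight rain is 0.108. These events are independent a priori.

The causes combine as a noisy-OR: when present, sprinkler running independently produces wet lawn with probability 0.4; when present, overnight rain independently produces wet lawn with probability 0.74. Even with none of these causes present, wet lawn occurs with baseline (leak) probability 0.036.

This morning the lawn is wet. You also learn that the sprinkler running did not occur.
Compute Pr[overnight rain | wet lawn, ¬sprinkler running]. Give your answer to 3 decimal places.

Under noisy-OR, P(wet lawn | causes) = 1 − (1−0.036)·∏(1−qᵢ) over the active causes.
By total probability over both values of overnight rain:
  P(wet lawn | ¬sprinkler running) = 0.036×0.892 + 0.74936×0.108
        = 0.032112 + 0.080931 = 0.113043
Configurations with overnight rain contribute 0.080931, so
  P(overnight rain | wet lawn, ¬sprinkler running) = 0.080931 / 0.113043 ≈ 0.716

Pr[overnight rain | wet lawn, ¬sprinkler running] ≈ 0.716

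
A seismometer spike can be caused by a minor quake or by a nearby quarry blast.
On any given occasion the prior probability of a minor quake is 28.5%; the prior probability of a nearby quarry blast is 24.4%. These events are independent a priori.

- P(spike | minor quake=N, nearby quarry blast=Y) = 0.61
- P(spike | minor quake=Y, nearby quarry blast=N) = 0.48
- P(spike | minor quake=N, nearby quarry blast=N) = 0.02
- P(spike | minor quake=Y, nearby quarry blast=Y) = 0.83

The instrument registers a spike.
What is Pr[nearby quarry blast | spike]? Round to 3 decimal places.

Pr[nearby quarry blast | spike] ≈ 0.590

P(spike) = 0.02×0.715×0.756 + 0.61×0.715×0.244 + 0.48×0.285×0.756 + 0.83×0.285×0.244 = 0.010811 + 0.106421 + 0.103421 + 0.057718 = 0.278371
Restricting to configurations with nearby quarry blast present: 0.106421 + 0.057718 = 0.164139.
Hence the posterior is 0.164139/0.278371 ≈ 0.590.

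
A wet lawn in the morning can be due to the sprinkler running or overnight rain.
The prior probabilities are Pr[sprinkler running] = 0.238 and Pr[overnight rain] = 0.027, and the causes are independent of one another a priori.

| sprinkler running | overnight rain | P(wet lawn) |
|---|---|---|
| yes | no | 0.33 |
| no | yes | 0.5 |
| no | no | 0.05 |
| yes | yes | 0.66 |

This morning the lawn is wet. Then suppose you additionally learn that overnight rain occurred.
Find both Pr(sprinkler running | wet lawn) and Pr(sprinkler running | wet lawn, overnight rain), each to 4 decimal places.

P(wet lawn) = 0.05×0.762×0.973 + 0.5×0.762×0.027 + 0.33×0.238×0.973 + 0.66×0.238×0.027 = 0.037071 + 0.010287 + 0.076419 + 0.004241 = 0.128018
The sprinkler running-present share is 0.076419 + 0.004241 = 0.080660.
So P(sprinkler running | wet lawn) = 0.080660/0.128018 ≈ 0.6301.

Now condition on the additional information:
P(wet lawn | overnight rain) = 0.5·0.762 + 0.66·0.238 = 0.381000 + 0.157080 = 0.538080
Of this, 0.157080 comes from 0.66·0.238 (the sprinkler running=true cases).
So P(sprinkler running | wet lawn, overnight rain) = 0.157080/0.538080 ≈ 0.2919.
Conditioning on overnight rain lowers the posterior on sprinkler running: the classic explaining-away effect in a common-effect structure.

Pr(sprinkler running | wet lawn) ≈ 0.6301; Pr(sprinkler running | wet lawn, overnight rain) ≈ 0.2919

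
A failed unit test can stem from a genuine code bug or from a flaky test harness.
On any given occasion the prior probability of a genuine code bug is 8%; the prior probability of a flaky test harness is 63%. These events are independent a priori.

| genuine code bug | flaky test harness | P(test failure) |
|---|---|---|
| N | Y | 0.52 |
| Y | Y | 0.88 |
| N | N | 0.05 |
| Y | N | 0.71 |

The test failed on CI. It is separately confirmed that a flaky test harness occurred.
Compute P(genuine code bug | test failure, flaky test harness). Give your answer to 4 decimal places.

P(genuine code bug | test failure, flaky test harness) ≈ 0.1283

By total probability over both values of genuine code bug:
  P(test failure | flaky test harness) = 0.52*0.92 + 0.88*0.08
        = 0.478400 + 0.070400 = 0.548800
Configurations with genuine code bug contribute 0.070400, so
  P(genuine code bug | test failure, flaky test harness) = 0.070400 / 0.548800 ≈ 0.1283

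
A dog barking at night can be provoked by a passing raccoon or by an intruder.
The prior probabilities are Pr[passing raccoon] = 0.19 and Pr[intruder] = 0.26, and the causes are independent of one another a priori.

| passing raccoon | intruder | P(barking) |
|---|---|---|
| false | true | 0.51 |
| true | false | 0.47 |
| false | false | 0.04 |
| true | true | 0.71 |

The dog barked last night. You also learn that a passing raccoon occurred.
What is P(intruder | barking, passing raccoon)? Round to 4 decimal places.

P(intruder | barking, passing raccoon) ≈ 0.3467

Sum P(barking|·) weighted by the priors over both values of intruder:
  P(barking | passing raccoon) = 0.47*0.74 + 0.71*0.26
        = 0.347800 + 0.184600 = 0.532400
Configurations with intruder contribute 0.184600, so
  P(intruder | barking, passing raccoon) = 0.184600 / 0.532400 ≈ 0.3467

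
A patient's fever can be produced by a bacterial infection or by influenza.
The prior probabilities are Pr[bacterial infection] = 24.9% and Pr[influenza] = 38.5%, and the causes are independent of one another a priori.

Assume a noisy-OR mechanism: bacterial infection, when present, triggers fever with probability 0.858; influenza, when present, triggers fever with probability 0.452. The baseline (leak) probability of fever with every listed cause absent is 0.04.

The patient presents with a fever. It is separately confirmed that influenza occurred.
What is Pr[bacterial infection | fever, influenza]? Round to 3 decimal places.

Pr[bacterial infection | fever, influenza] ≈ 0.393

Under noisy-OR, P(fever | causes) = 1 − (1−0.04)·∏(1−qᵢ) over the active causes.
For the numerator, keep only bacterial infection=true terms: 0.925297×0.249 = 0.230399
The normalizing constant is 0.47392×0.751 + 0.925297×0.249 = 0.586313
P(bacterial infection | fever, influenza) = 0.230399/0.586313 ≈ 0.393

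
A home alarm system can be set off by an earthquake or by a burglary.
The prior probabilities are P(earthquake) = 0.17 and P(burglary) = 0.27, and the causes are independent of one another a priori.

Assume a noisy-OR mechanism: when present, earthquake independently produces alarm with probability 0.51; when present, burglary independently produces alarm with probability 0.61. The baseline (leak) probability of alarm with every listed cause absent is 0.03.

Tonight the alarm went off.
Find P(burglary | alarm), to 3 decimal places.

Under noisy-OR, P(alarm | causes) = 1 − (1−0.03)·∏(1−qᵢ) over the active causes.
P(alarm) = 0.03*0.83*0.73 + 0.6217*0.83*0.27 + 0.5247*0.17*0.73 + 0.814633*0.17*0.27 = 0.018177 + 0.139323 + 0.065115 + 0.037392 = 0.260007
The burglary-present share is 0.139323 + 0.037392 = 0.176715.
So P(burglary | alarm) = 0.176715/0.260007 ≈ 0.680.

P(burglary | alarm) ≈ 0.680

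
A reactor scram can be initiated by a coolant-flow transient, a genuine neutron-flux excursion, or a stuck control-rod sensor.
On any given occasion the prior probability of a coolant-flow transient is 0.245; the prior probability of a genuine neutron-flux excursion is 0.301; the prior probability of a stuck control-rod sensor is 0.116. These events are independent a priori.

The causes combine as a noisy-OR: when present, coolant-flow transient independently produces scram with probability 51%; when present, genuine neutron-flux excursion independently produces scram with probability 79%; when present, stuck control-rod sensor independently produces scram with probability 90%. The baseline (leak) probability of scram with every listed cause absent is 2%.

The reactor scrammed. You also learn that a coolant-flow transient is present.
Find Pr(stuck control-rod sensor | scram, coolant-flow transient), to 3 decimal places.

Pr(stuck control-rod sensor | scram, coolant-flow transient) ≈ 0.166

Under noisy-OR, P(scram | causes) = 1 − (1−0.02)·∏(1−qᵢ) over the active causes.
For the numerator, keep only stuck control-rod sensor=true terms: 0.077190 + 0.034564 = 0.111754
Normalizer over all consistent configurations: 0.5198*0.699*0.884 + 0.95198*0.699*0.116 + 0.899158*0.301*0.884 + 0.989916*0.301*0.116 = 0.672199
Posterior = 0.111754 / 0.672199 ≈ 0.166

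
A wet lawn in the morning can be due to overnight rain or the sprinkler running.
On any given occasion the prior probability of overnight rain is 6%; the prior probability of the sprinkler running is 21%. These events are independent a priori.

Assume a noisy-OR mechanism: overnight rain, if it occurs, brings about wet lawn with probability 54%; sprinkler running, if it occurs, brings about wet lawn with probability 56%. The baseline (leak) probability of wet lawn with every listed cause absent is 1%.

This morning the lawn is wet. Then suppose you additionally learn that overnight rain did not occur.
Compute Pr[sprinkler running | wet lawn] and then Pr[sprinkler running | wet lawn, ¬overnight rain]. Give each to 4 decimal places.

Pr[sprinkler running | wet lawn] ≈ 0.7852; Pr[sprinkler running | wet lawn, ¬overnight rain] ≈ 0.9375

Under noisy-OR, P(wet lawn | causes) = 1 − (1−0.01)·∏(1−qᵢ) over the active causes.
P(wet lawn) = 0.01*0.94*0.79 + 0.5644*0.94*0.21 + 0.5446*0.06*0.79 + 0.799624*0.06*0.21 = 0.007426 + 0.111413 + 0.025814 + 0.010075 = 0.154728
The sprinkler running-present share is 0.111413 + 0.010075 = 0.121488.
So P(sprinkler running | wet lawn) = 0.121488/0.154728 ≈ 0.7852.

Now condition on the additional information:
P(wet lawn | ¬overnight rain) = 0.01·0.79 + 0.5644·0.21 = 0.007900 + 0.118524 = 0.126424
Of this, 0.118524 comes from 0.5644·0.21 (the sprinkler running=true cases).
So P(sprinkler running | wet lawn, ¬overnight rain) = 0.118524/0.126424 ≈ 0.9375.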